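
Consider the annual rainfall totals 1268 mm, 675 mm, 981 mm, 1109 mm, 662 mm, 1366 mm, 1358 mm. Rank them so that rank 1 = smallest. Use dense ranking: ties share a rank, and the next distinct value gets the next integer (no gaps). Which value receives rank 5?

1268

Sorted (ascending): 662, 675, 981, 1109, 1268, 1358, 1366
No ties — each value takes its position as its rank.
Rank 5 → value 1268.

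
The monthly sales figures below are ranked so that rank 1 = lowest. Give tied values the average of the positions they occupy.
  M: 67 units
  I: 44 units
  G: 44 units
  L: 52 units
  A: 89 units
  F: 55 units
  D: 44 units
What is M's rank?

Sorted (ascending): 44, 44, 44, 52, 55, 67, 89
The 3 values of 44 occupy positions 1–3 → average rank 2.
M has value 67 units → rank 6.

6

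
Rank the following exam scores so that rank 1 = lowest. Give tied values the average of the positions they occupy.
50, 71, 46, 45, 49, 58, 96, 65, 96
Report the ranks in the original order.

4, 7, 2, 1, 3, 5, 8.5, 6, 8.5

Sorted (ascending): 45, 46, 49, 50, 58, 65, 71, 96, 96
The 2 values of 96 occupy positions 8–9 → average rank (8+9)/2 = 8.5.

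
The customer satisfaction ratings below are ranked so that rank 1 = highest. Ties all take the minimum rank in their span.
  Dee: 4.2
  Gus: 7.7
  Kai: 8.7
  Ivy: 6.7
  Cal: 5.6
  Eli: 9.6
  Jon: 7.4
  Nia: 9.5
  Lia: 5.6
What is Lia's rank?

Sorted (descending): 9.6, 9.5, 8.7, 7.7, 7.4, 6.7, 5.6, 5.6, 4.2
The 2 values of 5.6 occupy positions 7–8 → each gets rank 7.
Lia has value 5.6 → rank 7.

7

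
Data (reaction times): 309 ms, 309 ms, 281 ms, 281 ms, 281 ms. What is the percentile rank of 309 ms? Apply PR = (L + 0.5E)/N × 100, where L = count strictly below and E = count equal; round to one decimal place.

80.0

N = 5.
Strictly below 309: 3. Equal to 309: 2.
PR = (3 + 0.5·2)/5 × 100 = 80.0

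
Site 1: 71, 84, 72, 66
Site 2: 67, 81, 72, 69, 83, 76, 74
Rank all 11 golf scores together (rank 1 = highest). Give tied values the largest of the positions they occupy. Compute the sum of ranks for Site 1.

Sorted (descending): 84, 83, 81, 76, 74, 72, 72, 71, 69, 67, 66
The 2 values of 72 occupy positions 6–7 → each gets rank 7.
Site 1 values → pooled ranks: 71→8, 84→1, 72→7, 66→11
Rank sum = 8 + 1 + 7 + 11 = 27

27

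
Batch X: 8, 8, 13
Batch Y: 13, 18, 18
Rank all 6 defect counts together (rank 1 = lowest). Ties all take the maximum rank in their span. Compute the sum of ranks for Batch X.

8

Sorted (ascending): 8, 8, 13, 13, 18, 18
The 2 values of 8 occupy positions 1–2 → each gets rank 2.
The 2 values of 13 occupy positions 3–4 → each gets rank 4.
The 2 values of 18 occupy positions 5–6 → each gets rank 6.
Batch X values → pooled ranks: 8→2, 8→2, 13→4
Rank sum = 2 + 2 + 4 = 8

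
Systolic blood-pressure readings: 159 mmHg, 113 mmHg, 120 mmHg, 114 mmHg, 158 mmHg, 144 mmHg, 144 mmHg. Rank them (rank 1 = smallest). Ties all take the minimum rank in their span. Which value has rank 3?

Sorted (ascending): 113, 114, 120, 144, 144, 158, 159
The 2 values of 144 occupy positions 4–5 → each gets rank 4.
Rank 3 → value 120.

120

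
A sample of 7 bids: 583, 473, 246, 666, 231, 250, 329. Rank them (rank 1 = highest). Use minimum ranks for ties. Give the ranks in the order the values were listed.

2, 3, 6, 1, 7, 5, 4

Sorted (descending): 666, 583, 473, 329, 250, 246, 231
No ties — each value takes its position as its rank.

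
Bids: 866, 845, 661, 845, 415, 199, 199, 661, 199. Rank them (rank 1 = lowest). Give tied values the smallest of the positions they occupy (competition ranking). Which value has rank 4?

415

Sorted (ascending): 199, 199, 199, 415, 661, 661, 845, 845, 866
The 3 values of 199 occupy positions 1–3 → each gets rank 1.
The 2 values of 661 occupy positions 5–6 → each gets rank 5.
The 2 values of 845 occupy positions 7–8 → each gets rank 7.
Rank 4 → value 415.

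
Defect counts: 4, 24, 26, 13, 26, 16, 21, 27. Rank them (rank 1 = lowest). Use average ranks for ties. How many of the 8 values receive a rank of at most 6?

Sorted (ascending): 4, 13, 16, 21, 24, 26, 26, 27
The 2 values of 26 occupy positions 6–7 → average rank (6+7)/2 = 6.5.
Ranks ≤ 6: {1, 2, 3, 4, 5} → 5 values.

5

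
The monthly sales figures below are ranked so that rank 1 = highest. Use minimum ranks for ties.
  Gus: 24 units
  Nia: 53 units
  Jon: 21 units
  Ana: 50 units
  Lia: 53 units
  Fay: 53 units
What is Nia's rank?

Sorted (descending): 53, 53, 53, 50, 24, 21
The 3 values of 53 occupy positions 1–3 → each gets rank 1.
Nia has value 53 units → rank 1.

1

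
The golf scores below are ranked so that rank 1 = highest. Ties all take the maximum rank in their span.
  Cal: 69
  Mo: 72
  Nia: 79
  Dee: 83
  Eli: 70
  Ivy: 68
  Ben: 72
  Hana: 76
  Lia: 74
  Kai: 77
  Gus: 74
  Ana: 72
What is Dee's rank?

Sorted (descending): 83, 79, 77, 76, 74, 74, 72, 72, 72, 70, 69, 68
The 2 values of 74 occupy positions 5–6 → each gets rank 6.
The 3 values of 72 occupy positions 7–9 → each gets rank 9.
Dee has value 83 → rank 1.

1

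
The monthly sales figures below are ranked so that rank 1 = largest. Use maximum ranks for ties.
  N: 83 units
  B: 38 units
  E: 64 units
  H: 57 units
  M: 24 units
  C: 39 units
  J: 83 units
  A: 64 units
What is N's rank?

2

Sorted (descending): 83, 83, 64, 64, 57, 39, 38, 24
The 2 values of 83 occupy positions 1–2 → each gets rank 2.
The 2 values of 64 occupy positions 3–4 → each gets rank 4.
N has value 83 units → rank 2.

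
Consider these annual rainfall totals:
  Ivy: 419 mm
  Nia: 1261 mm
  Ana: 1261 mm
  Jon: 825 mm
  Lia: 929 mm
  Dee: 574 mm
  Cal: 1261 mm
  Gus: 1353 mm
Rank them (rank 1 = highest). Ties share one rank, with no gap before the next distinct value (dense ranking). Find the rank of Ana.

2

Sorted (descending): 1353, 1261, 1261, 1261, 929, 825, 574, 419
The 3 values of 1261 share dense rank 2.
Remaining distinct values take the next consecutive integers.
Ana has value 1261 mm → rank 2.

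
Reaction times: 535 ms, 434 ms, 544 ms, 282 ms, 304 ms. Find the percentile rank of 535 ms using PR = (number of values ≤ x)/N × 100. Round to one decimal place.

N = 5.
Strictly below 535: 3. Equal to 535: 1.
PR = 4/5 × 100 = 80.0

80.0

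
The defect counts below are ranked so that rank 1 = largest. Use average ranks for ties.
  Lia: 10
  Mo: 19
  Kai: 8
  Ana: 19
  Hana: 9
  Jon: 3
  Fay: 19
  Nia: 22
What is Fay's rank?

Sorted (descending): 22, 19, 19, 19, 10, 9, 8, 3
The 3 values of 19 occupy positions 2–4 → average rank 3.
Fay has value 19 → rank 3.

3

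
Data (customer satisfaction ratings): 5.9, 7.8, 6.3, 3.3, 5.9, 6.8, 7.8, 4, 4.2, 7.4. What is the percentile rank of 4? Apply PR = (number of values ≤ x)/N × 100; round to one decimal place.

N = 10.
Strictly below 4: 1. Equal to 4: 1.
PR = 2/10 × 100 = 20.0

20.0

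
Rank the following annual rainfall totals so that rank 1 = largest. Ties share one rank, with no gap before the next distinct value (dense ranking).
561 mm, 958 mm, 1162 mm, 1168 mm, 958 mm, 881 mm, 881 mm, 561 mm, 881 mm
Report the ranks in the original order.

5, 3, 2, 1, 3, 4, 4, 5, 4

Sorted (descending): 1168, 1162, 958, 958, 881, 881, 881, 561, 561
The 2 values of 958 share dense rank 3.
The 3 values of 881 share dense rank 4.
The 2 values of 561 share dense rank 5.
Remaining distinct values take the next consecutive integers.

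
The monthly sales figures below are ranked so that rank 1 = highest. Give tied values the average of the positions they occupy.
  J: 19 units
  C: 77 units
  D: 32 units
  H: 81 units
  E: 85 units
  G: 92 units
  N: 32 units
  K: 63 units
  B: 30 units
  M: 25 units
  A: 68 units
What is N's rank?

Sorted (descending): 92, 85, 81, 77, 68, 63, 32, 32, 30, 25, 19
The 2 values of 32 occupy positions 7–8 → average rank (7+8)/2 = 7.5.
N has value 32 units → rank 7.5.

7.5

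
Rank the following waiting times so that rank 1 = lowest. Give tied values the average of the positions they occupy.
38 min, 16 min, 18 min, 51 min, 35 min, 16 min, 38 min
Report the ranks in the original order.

Sorted (ascending): 16, 16, 18, 35, 38, 38, 51
The 2 values of 16 occupy positions 1–2 → average rank (1+2)/2 = 1.5.
The 2 values of 38 occupy positions 5–6 → average rank (5+6)/2 = 5.5.

5.5, 1.5, 3, 7, 4, 1.5, 5.5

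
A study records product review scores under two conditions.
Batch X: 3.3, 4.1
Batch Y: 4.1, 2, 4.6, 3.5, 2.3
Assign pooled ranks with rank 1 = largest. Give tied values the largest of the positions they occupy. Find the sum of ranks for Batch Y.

Sorted (descending): 4.6, 4.1, 4.1, 3.5, 3.3, 2.3, 2
The 2 values of 4.1 occupy positions 2–3 → each gets rank 3.
Batch Y values → pooled ranks: 4.1→3, 2→7, 4.6→1, 3.5→4, 2.3→6
Rank sum = 3 + 7 + 1 + 4 + 6 = 21

21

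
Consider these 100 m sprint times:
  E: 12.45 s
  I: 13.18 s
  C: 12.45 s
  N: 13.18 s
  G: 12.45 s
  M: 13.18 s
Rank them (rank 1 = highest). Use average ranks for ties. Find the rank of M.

2

Sorted (descending): 13.18, 13.18, 13.18, 12.45, 12.45, 12.45
The 3 values of 13.18 occupy positions 1–3 → average rank 2.
The 3 values of 12.45 occupy positions 4–6 → average rank 5.
M has value 13.18 s → rank 2.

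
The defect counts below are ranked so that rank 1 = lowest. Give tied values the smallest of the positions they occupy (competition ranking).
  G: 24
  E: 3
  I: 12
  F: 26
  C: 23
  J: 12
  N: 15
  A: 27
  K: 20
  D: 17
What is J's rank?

2

Sorted (ascending): 3, 12, 12, 15, 17, 20, 23, 24, 26, 27
The 2 values of 12 occupy positions 2–3 → each gets rank 2.
J has value 12 → rank 2.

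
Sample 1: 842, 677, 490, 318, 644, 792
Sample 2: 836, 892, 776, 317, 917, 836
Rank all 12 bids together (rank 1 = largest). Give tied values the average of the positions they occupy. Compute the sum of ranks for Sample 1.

Sorted (descending): 917, 892, 842, 836, 836, 792, 776, 677, 644, 490, 318, 317
The 2 values of 836 occupy positions 4–5 → average rank (4+5)/2 = 4.5.
Sample 1 values → pooled ranks: 842→3, 677→8, 490→10, 318→11, 644→9, 792→6
Rank sum = 3 + 8 + 10 + 11 + 9 + 6 = 47

47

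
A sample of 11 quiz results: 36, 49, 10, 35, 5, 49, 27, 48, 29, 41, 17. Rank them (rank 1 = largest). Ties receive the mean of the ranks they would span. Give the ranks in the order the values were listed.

Sorted (descending): 49, 49, 48, 41, 36, 35, 29, 27, 17, 10, 5
The 2 values of 49 occupy positions 1–2 → average rank (1+2)/2 = 1.5.

5, 1.5, 10, 6, 11, 1.5, 8, 3, 7, 4, 9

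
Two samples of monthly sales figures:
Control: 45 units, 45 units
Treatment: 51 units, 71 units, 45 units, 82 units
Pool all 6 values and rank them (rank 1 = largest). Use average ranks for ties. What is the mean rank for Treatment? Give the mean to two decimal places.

2.75

Sorted (descending): 82, 71, 51, 45, 45, 45
The 3 values of 45 occupy positions 4–6 → average rank 5.
Treatment values → pooled ranks: 51→3, 71→2, 45→5, 82→1
Mean rank = (3 + 2 + 5 + 1) / 4 = 2.75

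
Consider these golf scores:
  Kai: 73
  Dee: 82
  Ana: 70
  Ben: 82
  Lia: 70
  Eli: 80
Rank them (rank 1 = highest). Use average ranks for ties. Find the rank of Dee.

Sorted (descending): 82, 82, 80, 73, 70, 70
The 2 values of 82 occupy positions 1–2 → average rank (1+2)/2 = 1.5.
The 2 values of 70 occupy positions 5–6 → average rank (5+6)/2 = 5.5.
Dee has value 82 → rank 1.5.

1.5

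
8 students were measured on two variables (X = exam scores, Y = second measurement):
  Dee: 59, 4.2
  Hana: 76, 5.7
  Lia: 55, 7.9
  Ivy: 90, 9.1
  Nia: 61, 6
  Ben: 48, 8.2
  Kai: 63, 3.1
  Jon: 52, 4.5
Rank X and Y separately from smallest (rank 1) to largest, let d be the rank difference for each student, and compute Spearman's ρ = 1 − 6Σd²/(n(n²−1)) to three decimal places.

Ranks of variable 1: 4, 7, 3, 8, 5, 1, 6, 2
Ranks of variable 2: 2, 4, 6, 8, 5, 7, 1, 3
d = r₁ − r₂: 2, 3, -3, 0, 0, -6, 5, -1
d²: 4, 9, 9, 0, 0, 36, 25, 1; Σd² = 84
ρ = 1 − 6·84/(8·63) = 1 − 504/504 = 0.000

0.000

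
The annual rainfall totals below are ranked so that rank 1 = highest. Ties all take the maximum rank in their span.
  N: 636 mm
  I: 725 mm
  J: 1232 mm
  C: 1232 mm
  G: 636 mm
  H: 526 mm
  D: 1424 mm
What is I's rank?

Sorted (descending): 1424, 1232, 1232, 725, 636, 636, 526
The 2 values of 1232 occupy positions 2–3 → each gets rank 3.
The 2 values of 636 occupy positions 5–6 → each gets rank 6.
I has value 725 mm → rank 4.

4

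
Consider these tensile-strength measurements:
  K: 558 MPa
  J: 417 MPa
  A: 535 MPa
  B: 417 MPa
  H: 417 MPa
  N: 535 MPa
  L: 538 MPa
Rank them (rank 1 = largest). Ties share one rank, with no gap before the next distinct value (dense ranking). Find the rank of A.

3

Sorted (descending): 558, 538, 535, 535, 417, 417, 417
The 2 values of 535 share dense rank 3.
The 3 values of 417 share dense rank 4.
Remaining distinct values take the next consecutive integers.
A has value 535 MPa → rank 3.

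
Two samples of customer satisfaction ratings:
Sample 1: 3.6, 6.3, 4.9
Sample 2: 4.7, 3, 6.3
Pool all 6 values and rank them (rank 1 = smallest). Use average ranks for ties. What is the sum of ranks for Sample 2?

9.5

Sorted (ascending): 3, 3.6, 4.7, 4.9, 6.3, 6.3
The 2 values of 6.3 occupy positions 5–6 → average rank (5+6)/2 = 5.5.
Sample 2 values → pooled ranks: 4.7→3, 3→1, 6.3→5.5
Rank sum = 3 + 1 + 5.5 = 9.5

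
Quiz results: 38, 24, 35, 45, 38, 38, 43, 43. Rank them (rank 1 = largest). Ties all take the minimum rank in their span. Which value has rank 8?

Sorted (descending): 45, 43, 43, 38, 38, 38, 35, 24
The 2 values of 43 occupy positions 2–3 → each gets rank 2.
The 3 values of 38 occupy positions 4–6 → each gets rank 4.
Rank 8 → value 24.

24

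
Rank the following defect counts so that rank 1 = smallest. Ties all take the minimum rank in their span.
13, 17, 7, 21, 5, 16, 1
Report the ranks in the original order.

4, 6, 3, 7, 2, 5, 1

Sorted (ascending): 1, 5, 7, 13, 16, 17, 21
No ties — each value takes its position as its rank.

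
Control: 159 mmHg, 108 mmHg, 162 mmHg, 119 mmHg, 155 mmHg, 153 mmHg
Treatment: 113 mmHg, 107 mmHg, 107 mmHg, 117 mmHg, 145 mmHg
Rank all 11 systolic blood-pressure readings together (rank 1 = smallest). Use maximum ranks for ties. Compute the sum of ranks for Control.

47

Sorted (ascending): 107, 107, 108, 113, 117, 119, 145, 153, 155, 159, 162
The 2 values of 107 occupy positions 1–2 → each gets rank 2.
Control values → pooled ranks: 159→10, 108→3, 162→11, 119→6, 155→9, 153→8
Rank sum = 10 + 3 + 11 + 6 + 9 + 8 = 47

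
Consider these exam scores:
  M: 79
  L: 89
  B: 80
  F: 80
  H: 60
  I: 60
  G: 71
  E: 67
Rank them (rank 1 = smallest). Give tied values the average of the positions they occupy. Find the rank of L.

Sorted (ascending): 60, 60, 67, 71, 79, 80, 80, 89
The 2 values of 60 occupy positions 1–2 → average rank (1+2)/2 = 1.5.
The 2 values of 80 occupy positions 6–7 → average rank (6+7)/2 = 6.5.
L has value 89 → rank 8.

8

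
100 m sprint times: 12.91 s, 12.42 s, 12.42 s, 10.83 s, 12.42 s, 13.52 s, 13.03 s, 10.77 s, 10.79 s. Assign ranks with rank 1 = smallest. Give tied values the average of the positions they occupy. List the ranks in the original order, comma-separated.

7, 5, 5, 3, 5, 9, 8, 1, 2

Sorted (ascending): 10.77, 10.79, 10.83, 12.42, 12.42, 12.42, 12.91, 13.03, 13.52
The 3 values of 12.42 occupy positions 4–6 → average rank 5.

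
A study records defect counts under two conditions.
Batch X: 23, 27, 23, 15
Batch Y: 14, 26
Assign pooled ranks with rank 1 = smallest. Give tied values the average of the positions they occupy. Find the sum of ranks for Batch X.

15

Sorted (ascending): 14, 15, 23, 23, 26, 27
The 2 values of 23 occupy positions 3–4 → average rank (3+4)/2 = 3.5.
Batch X values → pooled ranks: 23→3.5, 27→6, 23→3.5, 15→2
Rank sum = 3.5 + 6 + 3.5 + 2 = 15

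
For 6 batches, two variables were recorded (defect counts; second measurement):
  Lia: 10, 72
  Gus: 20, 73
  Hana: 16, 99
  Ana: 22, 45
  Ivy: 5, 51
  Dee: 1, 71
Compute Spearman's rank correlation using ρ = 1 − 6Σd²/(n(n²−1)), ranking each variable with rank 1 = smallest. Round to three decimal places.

0.029

Ranks of variable 1: 3, 5, 4, 6, 2, 1
Ranks of variable 2: 4, 5, 6, 1, 2, 3
d = r₁ − r₂: -1, 0, -2, 5, 0, -2
d²: 1, 0, 4, 25, 0, 4; Σd² = 34
ρ = 1 − 6·34/(6·35) = 1 − 204/210 = 0.029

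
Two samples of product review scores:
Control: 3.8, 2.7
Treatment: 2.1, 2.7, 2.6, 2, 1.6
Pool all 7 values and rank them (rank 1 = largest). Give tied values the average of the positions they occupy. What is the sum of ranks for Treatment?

Sorted (descending): 3.8, 2.7, 2.7, 2.6, 2.1, 2, 1.6
The 2 values of 2.7 occupy positions 2–3 → average rank (2+3)/2 = 2.5.
Treatment values → pooled ranks: 2.1→5, 2.7→2.5, 2.6→4, 2→6, 1.6→7
Rank sum = 5 + 2.5 + 4 + 6 + 7 = 24.5

24.5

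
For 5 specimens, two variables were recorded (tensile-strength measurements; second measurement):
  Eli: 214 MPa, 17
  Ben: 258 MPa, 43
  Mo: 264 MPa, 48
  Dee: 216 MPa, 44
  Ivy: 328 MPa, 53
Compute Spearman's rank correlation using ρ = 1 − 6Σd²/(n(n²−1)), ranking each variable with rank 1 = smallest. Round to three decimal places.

0.900

Ranks of variable 1: 1, 3, 4, 2, 5
Ranks of variable 2: 1, 2, 4, 3, 5
d = r₁ − r₂: 0, 1, 0, -1, 0
d²: 0, 1, 0, 1, 0; Σd² = 2
ρ = 1 − 6·2/(5·24) = 1 − 12/120 = 0.900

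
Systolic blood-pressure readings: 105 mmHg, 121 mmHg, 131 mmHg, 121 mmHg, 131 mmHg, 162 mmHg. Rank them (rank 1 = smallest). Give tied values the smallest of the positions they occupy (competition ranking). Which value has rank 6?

162

Sorted (ascending): 105, 121, 121, 131, 131, 162
The 2 values of 121 occupy positions 2–3 → each gets rank 2.
The 2 values of 131 occupy positions 4–5 → each gets rank 4.
Rank 6 → value 162.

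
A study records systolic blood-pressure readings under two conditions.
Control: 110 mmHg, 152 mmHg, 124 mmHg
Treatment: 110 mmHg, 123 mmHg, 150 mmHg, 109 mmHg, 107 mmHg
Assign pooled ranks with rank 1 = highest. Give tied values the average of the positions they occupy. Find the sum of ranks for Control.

9.5

Sorted (descending): 152, 150, 124, 123, 110, 110, 109, 107
The 2 values of 110 occupy positions 5–6 → average rank (5+6)/2 = 5.5.
Control values → pooled ranks: 110→5.5, 152→1, 124→3
Rank sum = 5.5 + 1 + 3 = 9.5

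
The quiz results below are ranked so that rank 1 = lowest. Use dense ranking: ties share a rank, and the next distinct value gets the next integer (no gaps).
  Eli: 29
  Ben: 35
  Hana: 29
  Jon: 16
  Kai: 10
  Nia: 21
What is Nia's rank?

3

Sorted (ascending): 10, 16, 21, 29, 29, 35
The 2 values of 29 share dense rank 4.
Remaining distinct values take the next consecutive integers.
Nia has value 21 → rank 3.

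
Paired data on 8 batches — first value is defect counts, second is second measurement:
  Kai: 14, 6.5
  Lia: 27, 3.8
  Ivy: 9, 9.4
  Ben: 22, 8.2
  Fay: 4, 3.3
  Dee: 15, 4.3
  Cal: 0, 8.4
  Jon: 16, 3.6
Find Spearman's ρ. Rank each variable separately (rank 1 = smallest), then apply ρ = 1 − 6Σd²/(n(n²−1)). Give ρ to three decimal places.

-0.262

Ranks of variable 1: 4, 8, 3, 7, 2, 5, 1, 6
Ranks of variable 2: 5, 3, 8, 6, 1, 4, 7, 2
d = r₁ − r₂: -1, 5, -5, 1, 1, 1, -6, 4
d²: 1, 25, 25, 1, 1, 1, 36, 16; Σd² = 106
ρ = 1 − 6·106/(8·63) = 1 − 636/504 = -0.262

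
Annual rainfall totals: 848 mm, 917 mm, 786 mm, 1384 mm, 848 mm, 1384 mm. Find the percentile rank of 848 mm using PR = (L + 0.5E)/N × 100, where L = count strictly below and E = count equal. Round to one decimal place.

33.3

N = 6.
Strictly below 848: 1. Equal to 848: 2.
PR = (1 + 0.5·2)/6 × 100 = 33.3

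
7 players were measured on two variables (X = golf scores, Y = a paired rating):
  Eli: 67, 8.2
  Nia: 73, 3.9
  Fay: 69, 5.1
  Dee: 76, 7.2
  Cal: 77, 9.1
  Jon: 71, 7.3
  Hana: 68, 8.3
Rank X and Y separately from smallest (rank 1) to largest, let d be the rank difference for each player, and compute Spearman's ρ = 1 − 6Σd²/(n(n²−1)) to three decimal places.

-0.036

Ranks of variable 1: 1, 5, 3, 6, 7, 4, 2
Ranks of variable 2: 5, 1, 2, 3, 7, 4, 6
d = r₁ − r₂: -4, 4, 1, 3, 0, 0, -4
d²: 16, 16, 1, 9, 0, 0, 16; Σd² = 58
ρ = 1 − 6·58/(7·48) = 1 − 348/336 = -0.036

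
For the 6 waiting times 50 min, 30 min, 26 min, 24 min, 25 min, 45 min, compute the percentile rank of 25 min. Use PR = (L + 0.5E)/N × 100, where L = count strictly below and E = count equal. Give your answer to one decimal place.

25.0

N = 6.
Strictly below 25: 1. Equal to 25: 1.
PR = (1 + 0.5·1)/6 × 100 = 25.0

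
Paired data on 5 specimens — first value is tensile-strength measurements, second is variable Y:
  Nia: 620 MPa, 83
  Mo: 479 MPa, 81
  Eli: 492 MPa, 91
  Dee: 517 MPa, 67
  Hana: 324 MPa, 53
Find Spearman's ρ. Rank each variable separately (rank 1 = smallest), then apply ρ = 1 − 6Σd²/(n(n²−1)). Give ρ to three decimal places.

Ranks of variable 1: 5, 2, 3, 4, 1
Ranks of variable 2: 4, 3, 5, 2, 1
d = r₁ − r₂: 1, -1, -2, 2, 0
d²: 1, 1, 4, 4, 0; Σd² = 10
ρ = 1 − 6·10/(5·24) = 1 − 60/120 = 0.500

0.500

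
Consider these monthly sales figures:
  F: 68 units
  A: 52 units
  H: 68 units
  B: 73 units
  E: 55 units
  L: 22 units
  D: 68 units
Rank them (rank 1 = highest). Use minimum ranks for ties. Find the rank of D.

2

Sorted (descending): 73, 68, 68, 68, 55, 52, 22
The 3 values of 68 occupy positions 2–4 → each gets rank 2.
D has value 68 units → rank 2.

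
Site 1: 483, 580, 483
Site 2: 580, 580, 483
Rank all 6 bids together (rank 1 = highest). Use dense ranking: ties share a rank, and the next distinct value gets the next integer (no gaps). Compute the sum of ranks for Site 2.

4

Sorted (descending): 580, 580, 580, 483, 483, 483
The 3 values of 580 share dense rank 1.
The 3 values of 483 share dense rank 2.
Site 2 values → pooled ranks: 580→1, 580→1, 483→2
Rank sum = 1 + 1 + 2 = 4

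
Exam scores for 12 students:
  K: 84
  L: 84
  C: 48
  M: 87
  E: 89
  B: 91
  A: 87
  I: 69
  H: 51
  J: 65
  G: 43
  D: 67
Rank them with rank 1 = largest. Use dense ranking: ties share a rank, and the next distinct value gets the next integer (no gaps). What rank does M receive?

Sorted (descending): 91, 89, 87, 87, 84, 84, 69, 67, 65, 51, 48, 43
The 2 values of 87 share dense rank 3.
The 2 values of 84 share dense rank 4.
Remaining distinct values take the next consecutive integers.
M has value 87 → rank 3.

3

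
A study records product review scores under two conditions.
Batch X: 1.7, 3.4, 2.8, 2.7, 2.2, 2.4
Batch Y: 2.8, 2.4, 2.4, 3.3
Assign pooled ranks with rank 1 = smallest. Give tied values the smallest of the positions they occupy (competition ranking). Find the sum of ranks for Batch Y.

22

Sorted (ascending): 1.7, 2.2, 2.4, 2.4, 2.4, 2.7, 2.8, 2.8, 3.3, 3.4
The 3 values of 2.4 occupy positions 3–5 → each gets rank 3.
The 2 values of 2.8 occupy positions 7–8 → each gets rank 7.
Batch Y values → pooled ranks: 2.8→7, 2.4→3, 2.4→3, 3.3→9
Rank sum = 7 + 3 + 3 + 9 = 22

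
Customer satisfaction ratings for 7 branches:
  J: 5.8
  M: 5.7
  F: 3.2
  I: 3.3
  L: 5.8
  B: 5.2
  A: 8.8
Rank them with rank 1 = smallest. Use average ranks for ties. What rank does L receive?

Sorted (ascending): 3.2, 3.3, 5.2, 5.7, 5.8, 5.8, 8.8
The 2 values of 5.8 occupy positions 5–6 → average rank (5+6)/2 = 5.5.
L has value 5.8 → rank 5.5.

5.5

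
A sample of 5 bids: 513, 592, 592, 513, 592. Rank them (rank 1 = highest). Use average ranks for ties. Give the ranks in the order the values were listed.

4.5, 2, 2, 4.5, 2

Sorted (descending): 592, 592, 592, 513, 513
The 3 values of 592 occupy positions 1–3 → average rank 2.
The 2 values of 513 occupy positions 4–5 → average rank (4+5)/2 = 4.5.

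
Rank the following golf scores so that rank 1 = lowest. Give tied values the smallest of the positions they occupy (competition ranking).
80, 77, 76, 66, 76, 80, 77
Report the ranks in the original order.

Sorted (ascending): 66, 76, 76, 77, 77, 80, 80
The 2 values of 76 occupy positions 2–3 → each gets rank 2.
The 2 values of 77 occupy positions 4–5 → each gets rank 4.
The 2 values of 80 occupy positions 6–7 → each gets rank 6.

6, 4, 2, 1, 2, 6, 4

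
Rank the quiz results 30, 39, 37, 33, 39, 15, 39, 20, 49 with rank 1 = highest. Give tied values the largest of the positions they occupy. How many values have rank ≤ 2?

1

Sorted (descending): 49, 39, 39, 39, 37, 33, 30, 20, 15
The 3 values of 39 occupy positions 2–4 → each gets rank 4.
Ranks ≤ 2: {1} → 1 value.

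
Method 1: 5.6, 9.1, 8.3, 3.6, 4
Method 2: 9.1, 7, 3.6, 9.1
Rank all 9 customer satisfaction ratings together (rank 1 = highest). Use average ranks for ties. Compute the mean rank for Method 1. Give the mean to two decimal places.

Sorted (descending): 9.1, 9.1, 9.1, 8.3, 7, 5.6, 4, 3.6, 3.6
The 3 values of 9.1 occupy positions 1–3 → average rank 2.
The 2 values of 3.6 occupy positions 8–9 → average rank (8+9)/2 = 8.5.
Method 1 values → pooled ranks: 5.6→6, 9.1→2, 8.3→4, 3.6→8.5, 4→7
Mean rank = (6 + 2 + 4 + 8.5 + 7) / 5 = 5.50

5.50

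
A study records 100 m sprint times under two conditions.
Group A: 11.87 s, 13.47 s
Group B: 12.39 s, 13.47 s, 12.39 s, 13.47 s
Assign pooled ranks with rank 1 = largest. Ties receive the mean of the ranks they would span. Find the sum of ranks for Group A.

Sorted (descending): 13.47, 13.47, 13.47, 12.39, 12.39, 11.87
The 3 values of 13.47 occupy positions 1–3 → average rank 2.
The 2 values of 12.39 occupy positions 4–5 → average rank (4+5)/2 = 4.5.
Group A values → pooled ranks: 11.87→6, 13.47→2
Rank sum = 6 + 2 = 8

8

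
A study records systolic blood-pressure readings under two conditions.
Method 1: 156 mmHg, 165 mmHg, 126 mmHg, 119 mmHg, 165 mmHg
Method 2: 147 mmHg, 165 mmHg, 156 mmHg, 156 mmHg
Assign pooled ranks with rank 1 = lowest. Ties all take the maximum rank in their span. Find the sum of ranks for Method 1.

27

Sorted (ascending): 119, 126, 147, 156, 156, 156, 165, 165, 165
The 3 values of 156 occupy positions 4–6 → each gets rank 6.
The 3 values of 165 occupy positions 7–9 → each gets rank 9.
Method 1 values → pooled ranks: 156→6, 165→9, 126→2, 119→1, 165→9
Rank sum = 6 + 9 + 2 + 1 + 9 = 27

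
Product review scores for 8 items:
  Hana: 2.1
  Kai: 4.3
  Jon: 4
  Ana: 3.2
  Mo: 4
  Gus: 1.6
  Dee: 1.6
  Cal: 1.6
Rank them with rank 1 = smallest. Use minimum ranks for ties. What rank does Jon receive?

6

Sorted (ascending): 1.6, 1.6, 1.6, 2.1, 3.2, 4, 4, 4.3
The 3 values of 1.6 occupy positions 1–3 → each gets rank 1.
The 2 values of 4 occupy positions 6–7 → each gets rank 6.
Jon has value 4 → rank 6.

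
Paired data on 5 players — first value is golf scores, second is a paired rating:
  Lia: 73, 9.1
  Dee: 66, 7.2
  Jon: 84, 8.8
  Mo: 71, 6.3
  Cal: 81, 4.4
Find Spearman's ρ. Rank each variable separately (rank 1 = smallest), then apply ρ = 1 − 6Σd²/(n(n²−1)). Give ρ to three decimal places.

Ranks of variable 1: 3, 1, 5, 2, 4
Ranks of variable 2: 5, 3, 4, 2, 1
d = r₁ − r₂: -2, -2, 1, 0, 3
d²: 4, 4, 1, 0, 9; Σd² = 18
ρ = 1 − 6·18/(5·24) = 1 − 108/120 = 0.100

0.100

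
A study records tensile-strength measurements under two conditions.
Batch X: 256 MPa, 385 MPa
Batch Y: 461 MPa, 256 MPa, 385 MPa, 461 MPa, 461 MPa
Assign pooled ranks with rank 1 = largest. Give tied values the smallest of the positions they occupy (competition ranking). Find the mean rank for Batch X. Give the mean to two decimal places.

5.00

Sorted (descending): 461, 461, 461, 385, 385, 256, 256
The 3 values of 461 occupy positions 1–3 → each gets rank 1.
The 2 values of 385 occupy positions 4–5 → each gets rank 4.
The 2 values of 256 occupy positions 6–7 → each gets rank 6.
Batch X values → pooled ranks: 256→6, 385→4
Mean rank = (6 + 4) / 2 = 5.00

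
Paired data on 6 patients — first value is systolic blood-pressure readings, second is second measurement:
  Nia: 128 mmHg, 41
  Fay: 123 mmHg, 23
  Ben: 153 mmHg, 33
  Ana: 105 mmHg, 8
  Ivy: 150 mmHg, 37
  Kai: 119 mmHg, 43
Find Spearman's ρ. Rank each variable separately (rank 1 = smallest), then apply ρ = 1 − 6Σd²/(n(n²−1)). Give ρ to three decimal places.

0.200

Ranks of variable 1: 4, 3, 6, 1, 5, 2
Ranks of variable 2: 5, 2, 3, 1, 4, 6
d = r₁ − r₂: -1, 1, 3, 0, 1, -4
d²: 1, 1, 9, 0, 1, 16; Σd² = 28
ρ = 1 − 6·28/(6·35) = 1 − 168/210 = 0.200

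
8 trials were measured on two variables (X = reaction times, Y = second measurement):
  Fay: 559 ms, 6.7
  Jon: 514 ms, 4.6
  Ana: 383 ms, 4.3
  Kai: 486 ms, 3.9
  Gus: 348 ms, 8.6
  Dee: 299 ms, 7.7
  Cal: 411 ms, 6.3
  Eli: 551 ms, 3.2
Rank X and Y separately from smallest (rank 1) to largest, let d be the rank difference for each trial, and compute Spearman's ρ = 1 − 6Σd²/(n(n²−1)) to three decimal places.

Ranks of variable 1: 8, 6, 3, 5, 2, 1, 4, 7
Ranks of variable 2: 6, 4, 3, 2, 8, 7, 5, 1
d = r₁ − r₂: 2, 2, 0, 3, -6, -6, -1, 6
d²: 4, 4, 0, 9, 36, 36, 1, 36; Σd² = 126
ρ = 1 − 6·126/(8·63) = 1 − 756/504 = -0.500

-0.500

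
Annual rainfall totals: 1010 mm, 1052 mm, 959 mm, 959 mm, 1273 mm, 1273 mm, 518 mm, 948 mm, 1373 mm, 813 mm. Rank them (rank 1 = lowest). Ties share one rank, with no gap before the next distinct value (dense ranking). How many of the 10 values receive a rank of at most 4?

5

Sorted (ascending): 518, 813, 948, 959, 959, 1010, 1052, 1273, 1273, 1373
The 2 values of 959 share dense rank 4.
The 2 values of 1273 share dense rank 7.
Remaining distinct values take the next consecutive integers.
Ranks ≤ 4: {1, 2, 3, 4, 4} → 5 values.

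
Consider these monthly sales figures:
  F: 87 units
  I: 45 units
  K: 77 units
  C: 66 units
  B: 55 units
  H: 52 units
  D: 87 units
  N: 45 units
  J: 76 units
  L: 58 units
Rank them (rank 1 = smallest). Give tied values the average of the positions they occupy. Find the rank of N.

Sorted (ascending): 45, 45, 52, 55, 58, 66, 76, 77, 87, 87
The 2 values of 45 occupy positions 1–2 → average rank (1+2)/2 = 1.5.
The 2 values of 87 occupy positions 9–10 → average rank (9+10)/2 = 9.5.
N has value 45 units → rank 1.5.

1.5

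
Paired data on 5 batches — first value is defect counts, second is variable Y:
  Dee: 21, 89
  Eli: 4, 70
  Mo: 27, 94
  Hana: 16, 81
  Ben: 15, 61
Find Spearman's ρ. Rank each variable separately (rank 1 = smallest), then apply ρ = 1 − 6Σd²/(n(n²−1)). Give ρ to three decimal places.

0.900

Ranks of variable 1: 4, 1, 5, 3, 2
Ranks of variable 2: 4, 2, 5, 3, 1
d = r₁ − r₂: 0, -1, 0, 0, 1
d²: 0, 1, 0, 0, 1; Σd² = 2
ρ = 1 − 6·2/(5·24) = 1 − 12/120 = 0.900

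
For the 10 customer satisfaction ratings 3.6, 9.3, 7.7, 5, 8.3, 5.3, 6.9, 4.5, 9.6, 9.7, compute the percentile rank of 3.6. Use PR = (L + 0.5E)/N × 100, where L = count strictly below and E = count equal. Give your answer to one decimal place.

5.0

N = 10.
Strictly below 3.6: 0. Equal to 3.6: 1.
PR = (0 + 0.5·1)/10 × 100 = 5.0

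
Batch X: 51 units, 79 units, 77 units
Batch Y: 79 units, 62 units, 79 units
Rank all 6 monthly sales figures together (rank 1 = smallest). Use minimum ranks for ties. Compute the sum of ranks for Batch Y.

Sorted (ascending): 51, 62, 77, 79, 79, 79
The 3 values of 79 occupy positions 4–6 → each gets rank 4.
Batch Y values → pooled ranks: 79→4, 62→2, 79→4
Rank sum = 4 + 2 + 4 = 10

10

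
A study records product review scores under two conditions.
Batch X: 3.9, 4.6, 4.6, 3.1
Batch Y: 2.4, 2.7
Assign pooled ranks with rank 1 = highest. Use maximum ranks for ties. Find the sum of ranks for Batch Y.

Sorted (descending): 4.6, 4.6, 3.9, 3.1, 2.7, 2.4
The 2 values of 4.6 occupy positions 1–2 → each gets rank 2.
Batch Y values → pooled ranks: 2.4→6, 2.7→5
Rank sum = 6 + 5 = 11

11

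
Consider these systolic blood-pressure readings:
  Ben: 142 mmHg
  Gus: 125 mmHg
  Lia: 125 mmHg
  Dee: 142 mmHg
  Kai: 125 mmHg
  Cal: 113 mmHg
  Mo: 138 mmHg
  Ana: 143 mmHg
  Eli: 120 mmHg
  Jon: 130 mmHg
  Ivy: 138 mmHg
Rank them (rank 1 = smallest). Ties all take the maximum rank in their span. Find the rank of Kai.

Sorted (ascending): 113, 120, 125, 125, 125, 130, 138, 138, 142, 142, 143
The 3 values of 125 occupy positions 3–5 → each gets rank 5.
The 2 values of 138 occupy positions 7–8 → each gets rank 8.
The 2 values of 142 occupy positions 9–10 → each gets rank 10.
Kai has value 125 mmHg → rank 5.

5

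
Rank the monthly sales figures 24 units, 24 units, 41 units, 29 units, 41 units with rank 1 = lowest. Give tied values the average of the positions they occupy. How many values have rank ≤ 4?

3

Sorted (ascending): 24, 24, 29, 41, 41
The 2 values of 24 occupy positions 1–2 → average rank (1+2)/2 = 1.5.
The 2 values of 41 occupy positions 4–5 → average rank (4+5)/2 = 4.5.
Ranks ≤ 4: {1.5, 1.5, 3} → 3 values.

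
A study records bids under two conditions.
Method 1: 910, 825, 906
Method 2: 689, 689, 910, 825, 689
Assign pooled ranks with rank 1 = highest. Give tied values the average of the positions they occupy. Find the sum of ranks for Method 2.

27

Sorted (descending): 910, 910, 906, 825, 825, 689, 689, 689
The 2 values of 910 occupy positions 1–2 → average rank (1+2)/2 = 1.5.
The 2 values of 825 occupy positions 4–5 → average rank (4+5)/2 = 4.5.
The 3 values of 689 occupy positions 6–8 → average rank 7.
Method 2 values → pooled ranks: 689→7, 689→7, 910→1.5, 825→4.5, 689→7
Rank sum = 7 + 7 + 1.5 + 4.5 + 7 = 27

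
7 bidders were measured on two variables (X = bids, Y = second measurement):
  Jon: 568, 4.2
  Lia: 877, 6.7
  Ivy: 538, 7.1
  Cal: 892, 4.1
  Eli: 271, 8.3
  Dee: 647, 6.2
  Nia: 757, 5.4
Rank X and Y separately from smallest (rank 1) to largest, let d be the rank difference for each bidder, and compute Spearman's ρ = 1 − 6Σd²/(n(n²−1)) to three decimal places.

-0.679

Ranks of variable 1: 3, 6, 2, 7, 1, 4, 5
Ranks of variable 2: 2, 5, 6, 1, 7, 4, 3
d = r₁ − r₂: 1, 1, -4, 6, -6, 0, 2
d²: 1, 1, 16, 36, 36, 0, 4; Σd² = 94
ρ = 1 − 6·94/(7·48) = 1 − 564/336 = -0.679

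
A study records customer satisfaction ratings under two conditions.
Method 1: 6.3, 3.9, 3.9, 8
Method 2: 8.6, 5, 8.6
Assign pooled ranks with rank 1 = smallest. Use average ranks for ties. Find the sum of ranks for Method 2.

16

Sorted (ascending): 3.9, 3.9, 5, 6.3, 8, 8.6, 8.6
The 2 values of 3.9 occupy positions 1–2 → average rank (1+2)/2 = 1.5.
The 2 values of 8.6 occupy positions 6–7 → average rank (6+7)/2 = 6.5.
Method 2 values → pooled ranks: 8.6→6.5, 5→3, 8.6→6.5
Rank sum = 6.5 + 3 + 6.5 = 16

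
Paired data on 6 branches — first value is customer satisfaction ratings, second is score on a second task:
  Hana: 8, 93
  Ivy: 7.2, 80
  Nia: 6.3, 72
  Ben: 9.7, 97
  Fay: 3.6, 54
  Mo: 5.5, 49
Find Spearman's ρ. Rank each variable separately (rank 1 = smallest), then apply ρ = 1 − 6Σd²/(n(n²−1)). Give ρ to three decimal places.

0.943

Ranks of variable 1: 5, 4, 3, 6, 1, 2
Ranks of variable 2: 5, 4, 3, 6, 2, 1
d = r₁ − r₂: 0, 0, 0, 0, -1, 1
d²: 0, 0, 0, 0, 1, 1; Σd² = 2
ρ = 1 − 6·2/(6·35) = 1 − 12/210 = 0.943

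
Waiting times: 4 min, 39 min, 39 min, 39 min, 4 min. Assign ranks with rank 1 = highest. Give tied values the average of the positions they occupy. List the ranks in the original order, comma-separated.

4.5, 2, 2, 2, 4.5

Sorted (descending): 39, 39, 39, 4, 4
The 3 values of 39 occupy positions 1–3 → average rank 2.
The 2 values of 4 occupy positions 4–5 → average rank (4+5)/2 = 4.5.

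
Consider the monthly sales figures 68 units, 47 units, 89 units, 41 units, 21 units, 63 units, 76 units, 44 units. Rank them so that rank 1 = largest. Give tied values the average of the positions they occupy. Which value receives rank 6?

44

Sorted (descending): 89, 76, 68, 63, 47, 44, 41, 21
No ties — each value takes its position as its rank.
Rank 6 → value 44.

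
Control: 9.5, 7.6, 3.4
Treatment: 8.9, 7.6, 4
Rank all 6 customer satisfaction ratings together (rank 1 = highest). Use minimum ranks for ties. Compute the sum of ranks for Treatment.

Sorted (descending): 9.5, 8.9, 7.6, 7.6, 4, 3.4
The 2 values of 7.6 occupy positions 3–4 → each gets rank 3.
Treatment values → pooled ranks: 8.9→2, 7.6→3, 4→5
Rank sum = 2 + 3 + 5 = 10

10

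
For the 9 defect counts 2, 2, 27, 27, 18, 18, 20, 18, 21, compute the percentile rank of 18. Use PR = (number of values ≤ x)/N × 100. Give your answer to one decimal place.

55.6

N = 9.
Strictly below 18: 2. Equal to 18: 3.
PR = 5/9 × 100 = 55.6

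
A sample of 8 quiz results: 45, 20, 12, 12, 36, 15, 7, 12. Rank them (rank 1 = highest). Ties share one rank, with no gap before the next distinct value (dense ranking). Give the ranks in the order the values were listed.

Sorted (descending): 45, 36, 20, 15, 12, 12, 12, 7
The 3 values of 12 share dense rank 5.
Remaining distinct values take the next consecutive integers.

1, 3, 5, 5, 2, 4, 6, 5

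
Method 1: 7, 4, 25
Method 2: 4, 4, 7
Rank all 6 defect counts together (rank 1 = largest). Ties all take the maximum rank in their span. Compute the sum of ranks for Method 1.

Sorted (descending): 25, 7, 7, 4, 4, 4
The 2 values of 7 occupy positions 2–3 → each gets rank 3.
The 3 values of 4 occupy positions 4–6 → each gets rank 6.
Method 1 values → pooled ranks: 7→3, 4→6, 25→1
Rank sum = 3 + 6 + 1 = 10

10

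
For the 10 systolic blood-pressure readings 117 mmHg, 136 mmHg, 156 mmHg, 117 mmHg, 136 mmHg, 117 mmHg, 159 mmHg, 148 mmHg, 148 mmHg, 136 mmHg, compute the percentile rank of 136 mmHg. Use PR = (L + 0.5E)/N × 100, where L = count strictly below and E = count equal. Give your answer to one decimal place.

45.0

N = 10.
Strictly below 136: 3. Equal to 136: 3.
PR = (3 + 0.5·3)/10 × 100 = 45.0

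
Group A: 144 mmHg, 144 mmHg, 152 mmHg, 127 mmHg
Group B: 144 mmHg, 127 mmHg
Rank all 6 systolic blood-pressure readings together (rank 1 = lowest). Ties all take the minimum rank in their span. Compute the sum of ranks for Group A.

13

Sorted (ascending): 127, 127, 144, 144, 144, 152
The 2 values of 127 occupy positions 1–2 → each gets rank 1.
The 3 values of 144 occupy positions 3–5 → each gets rank 3.
Group A values → pooled ranks: 144→3, 144→3, 152→6, 127→1
Rank sum = 3 + 3 + 6 + 1 = 13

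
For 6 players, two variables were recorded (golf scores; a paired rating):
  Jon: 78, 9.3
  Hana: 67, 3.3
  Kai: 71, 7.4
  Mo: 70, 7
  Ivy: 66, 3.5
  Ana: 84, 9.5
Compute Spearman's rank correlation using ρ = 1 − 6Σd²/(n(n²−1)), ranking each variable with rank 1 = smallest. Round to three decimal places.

Ranks of variable 1: 5, 2, 4, 3, 1, 6
Ranks of variable 2: 5, 1, 4, 3, 2, 6
d = r₁ − r₂: 0, 1, 0, 0, -1, 0
d²: 0, 1, 0, 0, 1, 0; Σd² = 2
ρ = 1 − 6·2/(6·35) = 1 − 12/210 = 0.943

0.943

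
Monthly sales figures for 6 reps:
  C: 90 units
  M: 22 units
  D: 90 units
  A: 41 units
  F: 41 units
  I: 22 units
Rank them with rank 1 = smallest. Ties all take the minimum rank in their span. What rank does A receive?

Sorted (ascending): 22, 22, 41, 41, 90, 90
The 2 values of 22 occupy positions 1–2 → each gets rank 1.
The 2 values of 41 occupy positions 3–4 → each gets rank 3.
The 2 values of 90 occupy positions 5–6 → each gets rank 5.
A has value 41 units → rank 3.

3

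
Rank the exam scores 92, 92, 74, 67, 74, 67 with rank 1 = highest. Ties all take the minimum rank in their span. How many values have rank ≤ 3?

4

Sorted (descending): 92, 92, 74, 74, 67, 67
The 2 values of 92 occupy positions 1–2 → each gets rank 1.
The 2 values of 74 occupy positions 3–4 → each gets rank 3.
The 2 values of 67 occupy positions 5–6 → each gets rank 5.
Ranks ≤ 3: {1, 1, 3, 3} → 4 values.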